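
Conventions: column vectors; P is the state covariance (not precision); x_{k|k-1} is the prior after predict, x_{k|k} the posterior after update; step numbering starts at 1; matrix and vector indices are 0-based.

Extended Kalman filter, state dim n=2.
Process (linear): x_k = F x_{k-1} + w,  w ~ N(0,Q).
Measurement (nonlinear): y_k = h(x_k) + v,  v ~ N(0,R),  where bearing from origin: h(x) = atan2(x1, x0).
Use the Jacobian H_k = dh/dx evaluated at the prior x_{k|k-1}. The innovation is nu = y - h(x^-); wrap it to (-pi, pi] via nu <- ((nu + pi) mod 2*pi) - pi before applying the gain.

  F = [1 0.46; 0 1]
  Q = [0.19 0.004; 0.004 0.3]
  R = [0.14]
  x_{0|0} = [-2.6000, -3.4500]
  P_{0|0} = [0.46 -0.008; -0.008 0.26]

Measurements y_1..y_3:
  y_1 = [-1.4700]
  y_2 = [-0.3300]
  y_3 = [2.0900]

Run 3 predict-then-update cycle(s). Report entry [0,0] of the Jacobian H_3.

H_jac[0,0] = 0.0653

step 1: x^-=[-4.1870, -3.4500]  P^-=[0.6977 0.1156; 0.1156 0.5600]  H_jac=[0.1172 -0.1423]  S=[0.1571]  K=[0.4160; -0.4209]  nu=[0.9824]  x^+=[-3.7784, -3.8635]  P^+=[0.6705 0.1431; 0.1431 0.5322]
step 2: x^-=[-5.5556, -3.8635]  P^-=[1.1047 0.3919; 0.3919 0.8322]  H_jac=[0.0844 -0.1213]  S=[0.1521]  K=[0.3002; -0.4464]  nu=[2.2039]  x^+=[-4.8939, -4.8474]  P^+=[1.0910 0.4123; 0.4123 0.8019]
step 3: x^-=[-7.1237, -4.8474]  P^-=[1.8300 0.7851; 0.7851 1.1019]  H_jac=[0.0653 -0.0959]  S=[0.1481]  K=[0.2981; -0.3677]  nu=[-1.6491]  x^+=[-7.6153, -4.2410]  P^+=[1.8168 0.8014; 0.8014 1.0818]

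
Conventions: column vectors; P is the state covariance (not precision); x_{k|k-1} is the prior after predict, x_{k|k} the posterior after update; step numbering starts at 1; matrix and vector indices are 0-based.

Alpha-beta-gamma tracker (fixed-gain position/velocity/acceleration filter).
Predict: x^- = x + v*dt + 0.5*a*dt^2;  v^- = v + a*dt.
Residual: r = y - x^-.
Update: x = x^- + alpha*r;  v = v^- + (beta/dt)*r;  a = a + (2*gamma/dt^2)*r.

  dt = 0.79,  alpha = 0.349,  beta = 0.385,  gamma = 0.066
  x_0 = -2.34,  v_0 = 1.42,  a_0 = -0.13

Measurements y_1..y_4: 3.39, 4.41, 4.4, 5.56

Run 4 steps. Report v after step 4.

step 1: x_pred=-1.2588  r=4.6488  x^+=0.3637  v^+=3.5828  a^+=0.8532
step 2: x_pred=3.4603  r=0.9497  x^+=3.7918  v^+=4.7197  a^+=1.0541
step 3: x_pred=7.8493  r=-3.4493  x^+=6.6455  v^+=3.8715  a^+=0.3246
step 4: x_pred=9.8052  r=-4.2452  x^+=8.3236  v^+=2.0590  a^+=-0.5733

v_post = 2.0590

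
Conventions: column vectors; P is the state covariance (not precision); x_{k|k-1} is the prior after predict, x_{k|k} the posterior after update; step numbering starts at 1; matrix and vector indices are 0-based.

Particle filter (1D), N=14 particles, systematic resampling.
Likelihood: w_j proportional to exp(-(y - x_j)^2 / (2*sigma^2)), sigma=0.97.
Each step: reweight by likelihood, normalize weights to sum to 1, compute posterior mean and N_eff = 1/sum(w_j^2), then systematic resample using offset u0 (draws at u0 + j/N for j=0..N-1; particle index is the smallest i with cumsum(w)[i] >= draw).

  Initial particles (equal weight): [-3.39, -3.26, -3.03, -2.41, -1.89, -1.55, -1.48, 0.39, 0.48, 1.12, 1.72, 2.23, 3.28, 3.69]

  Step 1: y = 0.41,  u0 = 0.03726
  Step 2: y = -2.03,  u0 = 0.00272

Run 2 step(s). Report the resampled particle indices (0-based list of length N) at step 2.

step 1: w=[0.0001, 0.0002, 0.0005, 0.0039, 0.0162, 0.0350, 0.0404, 0.2695, 0.2689, 0.2062, 0.1083, 0.0464, 0.0034, 0.0009]  mean=0.6124  Neff=4.8896  idx=[5, 7, 7, 7, 7, 8, 8, 8, 8, 9, 9, 9, 10, 11]
step 2: w=[0.7255, 0.0365, 0.0365, 0.0365, 0.0365, 0.0288, 0.0288, 0.0288, 0.0288, 0.0042, 0.0042, 0.0042, 0.0005, 0.0001]  mean=-0.9973  Neff=1.8687  idx=[0, 0, 0, 0, 0, 0, 0, 0, 0, 0, 0, 2, 4, 7]

resampled_idx = [0, 0, 0, 0, 0, 0, 0, 0, 0, 0, 0, 2, 4, 7]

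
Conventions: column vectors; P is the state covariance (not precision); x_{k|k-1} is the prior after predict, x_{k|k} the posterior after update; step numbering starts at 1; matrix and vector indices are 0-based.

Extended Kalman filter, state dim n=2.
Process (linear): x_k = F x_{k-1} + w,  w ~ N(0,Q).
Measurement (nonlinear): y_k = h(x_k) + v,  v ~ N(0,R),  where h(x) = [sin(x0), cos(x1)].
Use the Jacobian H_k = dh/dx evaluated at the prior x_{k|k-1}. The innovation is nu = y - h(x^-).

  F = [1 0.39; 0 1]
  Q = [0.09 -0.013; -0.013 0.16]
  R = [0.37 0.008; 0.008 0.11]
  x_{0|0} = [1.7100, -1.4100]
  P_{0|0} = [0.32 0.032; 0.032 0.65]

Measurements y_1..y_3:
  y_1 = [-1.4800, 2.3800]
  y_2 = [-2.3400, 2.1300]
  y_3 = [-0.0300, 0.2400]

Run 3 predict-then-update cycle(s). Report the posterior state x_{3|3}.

step 1: x^-=[1.1601, -1.4100]  P^-=[0.5338 0.2725; 0.2725 0.8100]  H_jac=[0.3992 0.0000; 0.0000 0.9871]  S=[0.4551 0.1154; 0.1154 0.8992]  K=[0.4057 0.2471; 0.0141 0.8873]  nu=[-2.3968, 2.2199]  x^+=[0.7362, 0.5261]  P^+=[0.3809 0.0308; 0.0308 0.0990]
step 2: x^-=[0.9414, 0.5261]  P^-=[0.5100 0.0564; 0.0564 0.2590]  H_jac=[0.5887 0.0000; 0.0000 -0.5021]  S=[0.5467 -0.0087; -0.0087 0.1753]  K=[0.5470 -0.1346; 0.0490 -0.7394]  nu=[-3.1484, 1.2652]  x^+=[-0.9510, -0.5638]  P^+=[0.3420 0.0208; 0.0208 0.1612]
step 3: x^-=[-1.1708, -0.5638]  P^-=[0.4727 0.0706; 0.0706 0.3212]  H_jac=[0.3894 0.0000; 0.0000 0.5344]  S=[0.4417 0.0227; 0.0227 0.2017]  K=[0.4095 0.1410; 0.0186 0.8488]  nu=[0.8911, -0.6052]  x^+=[-0.8913, -1.0609]  P^+=[0.3920 0.0352; 0.0352 0.1750]

x_post = [-0.8913, -1.0609]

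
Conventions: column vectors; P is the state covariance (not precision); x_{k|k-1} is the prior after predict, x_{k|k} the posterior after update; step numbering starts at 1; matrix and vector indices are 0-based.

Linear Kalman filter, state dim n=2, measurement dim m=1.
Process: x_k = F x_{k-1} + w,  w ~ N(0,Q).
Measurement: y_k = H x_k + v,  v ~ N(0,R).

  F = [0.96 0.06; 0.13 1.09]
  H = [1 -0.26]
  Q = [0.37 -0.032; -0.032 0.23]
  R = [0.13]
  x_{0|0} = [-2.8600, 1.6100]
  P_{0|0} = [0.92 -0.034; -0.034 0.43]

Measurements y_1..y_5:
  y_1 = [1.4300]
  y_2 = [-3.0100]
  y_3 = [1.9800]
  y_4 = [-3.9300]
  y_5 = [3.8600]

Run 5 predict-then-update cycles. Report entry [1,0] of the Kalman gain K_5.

step 1: x^-=[-2.6490, 1.3831]  P^-=[1.2155 0.0751; 0.0751 0.7468]  S=[1.3569]  K=[0.8814; -0.0878]  nu=[4.4386]  x^+=[1.2631, 0.9936]  P^+=[0.1614 0.1800; 0.1800 0.7363]
step 2: x^-=[1.2722, 1.2472]  P^-=[0.5421 0.2261; 0.2261 1.1586]  S=[0.6329]  K=[0.7637; -0.1187]  nu=[-3.9579]  x^+=[-1.7505, 1.7171]  P^+=[0.1730 0.2835; 0.2835 1.1497]
step 3: x^-=[-1.5775, 1.6441]  P^-=[0.5662 0.3636; 0.3636 1.6792]  S=[0.6207]  K=[0.7600; -0.1176]  nu=[3.9850]  x^+=[1.4510, 1.1756]  P^+=[0.2078 0.4191; 0.4191 1.6706]
step 4: x^-=[1.4635, 1.4701]  P^-=[0.6158 0.5450; 0.5450 2.3371]  S=[0.6204]  K=[0.7642; -0.1010]  nu=[-5.0113]  x^+=[-2.3660, 1.9764]  P^+=[0.2535 0.5929; 0.5929 2.3308]
step 5: x^-=[-2.1528, 1.8467]  P^-=[0.6803 0.7771; 0.7771 3.1715]  S=[0.6206]  K=[0.7706; -0.0766]  nu=[6.4929]  x^+=[2.8508, 1.3495]  P^+=[0.3117 0.8137; 0.8137 3.1679]

K[1,0] = -0.0766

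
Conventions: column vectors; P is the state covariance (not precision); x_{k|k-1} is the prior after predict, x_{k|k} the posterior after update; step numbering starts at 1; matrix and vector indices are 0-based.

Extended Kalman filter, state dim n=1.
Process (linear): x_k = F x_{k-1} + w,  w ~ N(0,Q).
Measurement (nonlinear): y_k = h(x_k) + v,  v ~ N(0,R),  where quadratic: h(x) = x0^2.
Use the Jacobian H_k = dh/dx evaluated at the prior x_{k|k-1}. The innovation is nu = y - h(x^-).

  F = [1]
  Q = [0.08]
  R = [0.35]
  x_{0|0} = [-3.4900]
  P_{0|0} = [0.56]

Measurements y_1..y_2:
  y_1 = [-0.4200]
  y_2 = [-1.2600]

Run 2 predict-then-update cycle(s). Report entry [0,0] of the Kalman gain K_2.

K[0,0] = -0.2180

step 1: x^-=[-3.4900]  P^-=[0.6400]  H_jac=[-6.9800]  S=[31.5311]  K=[-0.1417]  nu=[-12.6001]  x^+=[-1.7049]  P^+=[0.0071]
step 2: x^-=[-1.7049]  P^-=[0.0871]  H_jac=[-3.4097]  S=[1.3627]  K=[-0.2180]  nu=[-4.1666]  x^+=[-0.7968]  P^+=[0.0224]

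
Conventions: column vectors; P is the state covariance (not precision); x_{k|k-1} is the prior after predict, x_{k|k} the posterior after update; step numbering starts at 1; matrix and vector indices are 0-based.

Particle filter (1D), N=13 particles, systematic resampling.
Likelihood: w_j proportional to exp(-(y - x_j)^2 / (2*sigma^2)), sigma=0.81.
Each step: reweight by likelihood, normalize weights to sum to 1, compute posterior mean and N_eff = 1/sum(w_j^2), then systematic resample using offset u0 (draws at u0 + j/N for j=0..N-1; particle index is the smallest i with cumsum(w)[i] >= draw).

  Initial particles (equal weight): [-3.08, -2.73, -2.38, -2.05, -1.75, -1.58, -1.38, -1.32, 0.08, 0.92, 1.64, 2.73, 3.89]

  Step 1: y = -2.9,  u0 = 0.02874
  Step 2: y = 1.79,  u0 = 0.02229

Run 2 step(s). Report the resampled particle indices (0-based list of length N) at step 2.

step 1: w=[0.2271, 0.2277, 0.1894, 0.1342, 0.0850, 0.0617, 0.0400, 0.0347, 0.0003, 0.0000, 0.0000, 0.0000, 0.0000]  mean=-2.3940  Neff=5.8442  idx=[0, 0, 0, 1, 1, 1, 2, 2, 2, 3, 4, 5, 6]
step 2: w=[0.0000, 0.0000, 0.0000, 0.0002, 0.0002, 0.0002, 0.0024, 0.0024, 0.0024, 0.0179, 0.0966, 0.2366, 0.6410]  mean=-1.4833  Neff=2.0986  idx=[9, 10, 11, 11, 11, 12, 12, 12, 12, 12, 12, 12, 12]

resampled_idx = [9, 10, 11, 11, 11, 12, 12, 12, 12, 12, 12, 12, 12]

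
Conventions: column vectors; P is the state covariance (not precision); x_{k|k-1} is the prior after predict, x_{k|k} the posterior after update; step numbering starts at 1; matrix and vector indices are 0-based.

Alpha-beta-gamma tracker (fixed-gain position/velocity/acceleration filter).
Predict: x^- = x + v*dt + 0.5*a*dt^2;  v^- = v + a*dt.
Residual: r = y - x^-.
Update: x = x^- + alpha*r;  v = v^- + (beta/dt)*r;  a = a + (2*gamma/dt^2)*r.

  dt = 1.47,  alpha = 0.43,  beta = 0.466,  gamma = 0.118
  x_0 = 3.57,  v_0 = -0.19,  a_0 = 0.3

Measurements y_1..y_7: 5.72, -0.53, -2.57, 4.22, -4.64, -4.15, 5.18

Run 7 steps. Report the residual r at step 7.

resid = 12.3033

step 1: x_pred=3.6148  r=2.1052  x^+=4.5201  v^+=0.9184  a^+=0.5299
step 2: x_pred=6.4426  r=-6.9726  x^+=3.4444  v^+=-0.5130  a^+=-0.2316
step 3: x_pred=2.4400  r=-5.0100  x^+=0.2857  v^+=-2.4417  a^+=-0.7787
step 4: x_pred=-4.1450  r=8.3650  x^+=-0.5480  v^+=-0.9347  a^+=0.1348
step 5: x_pred=-1.7763  r=-2.8637  x^+=-3.0077  v^+=-1.6443  a^+=-0.1779
step 6: x_pred=-5.6171  r=1.4671  x^+=-4.9862  v^+=-1.4408  a^+=-0.0177
step 7: x_pred=-7.1233  r=12.3033  x^+=-1.8329  v^+=2.4334  a^+=1.3260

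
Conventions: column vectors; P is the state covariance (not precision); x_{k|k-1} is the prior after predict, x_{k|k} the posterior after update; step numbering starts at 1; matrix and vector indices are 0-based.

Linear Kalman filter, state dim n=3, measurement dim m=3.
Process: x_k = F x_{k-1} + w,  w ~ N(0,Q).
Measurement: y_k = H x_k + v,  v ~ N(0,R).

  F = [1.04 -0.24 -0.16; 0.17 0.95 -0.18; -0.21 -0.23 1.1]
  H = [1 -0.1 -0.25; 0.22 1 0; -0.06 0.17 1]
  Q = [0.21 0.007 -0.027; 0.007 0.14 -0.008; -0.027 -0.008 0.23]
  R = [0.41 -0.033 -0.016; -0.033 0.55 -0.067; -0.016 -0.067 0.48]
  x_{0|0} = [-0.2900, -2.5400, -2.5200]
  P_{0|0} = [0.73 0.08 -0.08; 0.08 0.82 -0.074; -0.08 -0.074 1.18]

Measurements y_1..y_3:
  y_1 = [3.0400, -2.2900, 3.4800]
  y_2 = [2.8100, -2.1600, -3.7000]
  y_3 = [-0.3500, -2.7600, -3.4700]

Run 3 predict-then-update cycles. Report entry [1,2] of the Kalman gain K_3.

step 1: x^-=[0.7112, -2.0087, -2.1269]  P^-=[1.0580 0.0841 -0.4413; 0.0841 0.9954 -0.5643; -0.4413 -0.5643 1.8155]  S=[1.7671 0.3478 -0.9030; 0.3478 1.6336 -0.5751; -0.9030 -0.5751 2.1875]  K=[0.6807 0.0760 0.0767; -0.0774 0.6188 -0.0522; -0.0742 -0.1310 0.7331]  nu=[1.5962, -0.4378, 5.9911]  x^+=[2.2241, -2.7159, 2.2041]  P^+=[0.2820 -0.0478 0.0459; -0.0478 0.3569 -0.1288; 0.0459 -0.1288 0.3865]
step 2: x^-=[2.6122, -2.5987, 2.5821]  P^-=[0.5442 -0.0545 -0.0446; -0.0545 0.5086 -0.2908; -0.0446 -0.2908 0.7684]  S=[1.0260 0.0577 -0.2628; 0.0577 1.0609 -0.2871; -0.2628 -0.2871 1.1726]  K=[0.5602 0.0482 0.0636; -0.0773 0.4511 -0.0784; -0.0483 -0.1254 0.5738]  nu=[0.5834, -0.1360, -5.6836]  x^+=[2.5711, -2.2598, -0.6905]  P^+=[0.2324 -0.0474 0.0403; -0.0474 0.2663 -0.1147; 0.0403 -0.1147 0.3065]
step 3: x^-=[3.3268, -1.5854, -0.7798]  P^-=[0.4860 -0.0448 -0.0345; -0.0448 0.4185 -0.2394; -0.0345 -0.2394 0.6601]  S=[0.9557 0.0500 -0.2261; 0.0500 0.9722 -0.2483; -0.2261 -0.2483 1.0776]  K=[0.5332 0.0511 0.0575; -0.0668 0.4047 -0.0745; -0.0500 -0.1136 0.5400]  nu=[-4.0303, -1.9065, -2.2211]  x^+=[0.9528, -1.9221, -1.5610]  P^+=[0.2208 -0.0419 0.0360; -0.0419 0.2390 -0.1049; 0.0360 -0.1049 0.2876]

K[1,2] = -0.0745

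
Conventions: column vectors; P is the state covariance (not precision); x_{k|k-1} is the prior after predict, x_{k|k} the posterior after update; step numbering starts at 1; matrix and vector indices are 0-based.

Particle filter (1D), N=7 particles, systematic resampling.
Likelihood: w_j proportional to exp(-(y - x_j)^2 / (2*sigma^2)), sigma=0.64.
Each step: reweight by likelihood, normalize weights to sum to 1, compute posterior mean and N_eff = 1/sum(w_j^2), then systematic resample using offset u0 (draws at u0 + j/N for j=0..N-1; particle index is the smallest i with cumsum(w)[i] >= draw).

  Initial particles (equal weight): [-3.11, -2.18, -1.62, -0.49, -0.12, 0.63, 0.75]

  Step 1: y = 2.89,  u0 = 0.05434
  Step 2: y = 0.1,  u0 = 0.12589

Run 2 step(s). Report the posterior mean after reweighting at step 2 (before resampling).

step 1: w=[0.0000, 0.0000, 0.0000, 0.0002, 0.0028, 0.3432, 0.6539]  mean=0.7062  Neff=1.8337  idx=[5, 5, 5, 6, 6, 6, 6]
step 2: w=[0.1571, 0.1571, 0.1571, 0.1322, 0.1322, 0.1322, 0.1322]  mean=0.6934  Neff=6.9481  idx=[0, 1, 2, 3, 4, 5, 6]

post_mean = 0.6934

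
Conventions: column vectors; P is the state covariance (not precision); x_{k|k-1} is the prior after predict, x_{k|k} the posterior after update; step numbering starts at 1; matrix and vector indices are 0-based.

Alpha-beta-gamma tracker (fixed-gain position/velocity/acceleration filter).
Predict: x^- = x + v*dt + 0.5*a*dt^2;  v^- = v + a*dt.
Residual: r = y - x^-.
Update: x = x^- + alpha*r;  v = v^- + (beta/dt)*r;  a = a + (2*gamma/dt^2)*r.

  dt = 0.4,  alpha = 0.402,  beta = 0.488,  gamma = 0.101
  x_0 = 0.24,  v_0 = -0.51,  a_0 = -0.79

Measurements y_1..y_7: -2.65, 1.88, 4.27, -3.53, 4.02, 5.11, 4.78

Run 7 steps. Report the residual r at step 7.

step 1: x_pred=-0.0272  r=-2.6228  x^+=-1.0816  v^+=-4.0258  a^+=-4.1013
step 2: x_pred=-3.0200  r=4.9000  x^+=-1.0502  v^+=0.3117  a^+=2.0850
step 3: x_pred=-0.7587  r=5.0287  x^+=1.2628  v^+=7.2807  a^+=8.4337
step 4: x_pred=4.8498  r=-8.3798  x^+=1.4811  v^+=0.4308  a^+=-2.1458
step 5: x_pred=1.4818  r=2.5382  x^+=2.5022  v^+=2.6692  a^+=1.0587
step 6: x_pred=3.6545  r=1.4555  x^+=4.2396  v^+=4.8683  a^+=2.8963
step 7: x_pred=6.4187  r=-1.6387  x^+=5.7599  v^+=4.0277  a^+=0.8275

resid = -1.6387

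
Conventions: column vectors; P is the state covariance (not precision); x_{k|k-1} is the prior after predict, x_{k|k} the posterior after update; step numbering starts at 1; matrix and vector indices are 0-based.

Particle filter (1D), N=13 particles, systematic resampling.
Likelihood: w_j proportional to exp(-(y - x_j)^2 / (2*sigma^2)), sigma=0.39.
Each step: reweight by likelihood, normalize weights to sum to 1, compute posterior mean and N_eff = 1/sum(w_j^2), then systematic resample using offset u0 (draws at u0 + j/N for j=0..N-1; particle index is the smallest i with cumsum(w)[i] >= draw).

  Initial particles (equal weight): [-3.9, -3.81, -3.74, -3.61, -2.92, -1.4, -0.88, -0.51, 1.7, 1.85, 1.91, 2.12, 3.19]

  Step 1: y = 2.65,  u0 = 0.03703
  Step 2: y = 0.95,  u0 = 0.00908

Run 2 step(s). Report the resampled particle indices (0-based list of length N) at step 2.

resampled_idx = [0, 0, 0, 0, 0, 0, 1, 1, 2, 2, 3, 4, 6]

step 1: w=[0.0000, 0.0000, 0.0000, 0.0000, 0.0000, 0.0000, 0.0000, 0.0000, 0.0460, 0.1090, 0.1477, 0.3548, 0.3426]  mean=2.4068  Neff=3.5837  idx=[8, 9, 10, 10, 11, 11, 11, 11, 11, 12, 12, 12, 12]
step 2: w=[0.4149, 0.1839, 0.1274, 0.1274, 0.0293, 0.0293, 0.0293, 0.0293, 0.0293, 0.0000, 0.0000, 0.0000, 0.0000]  mean=1.8426  Neff=4.1207  idx=[0, 0, 0, 0, 0, 0, 1, 1, 2, 2, 3, 4, 6]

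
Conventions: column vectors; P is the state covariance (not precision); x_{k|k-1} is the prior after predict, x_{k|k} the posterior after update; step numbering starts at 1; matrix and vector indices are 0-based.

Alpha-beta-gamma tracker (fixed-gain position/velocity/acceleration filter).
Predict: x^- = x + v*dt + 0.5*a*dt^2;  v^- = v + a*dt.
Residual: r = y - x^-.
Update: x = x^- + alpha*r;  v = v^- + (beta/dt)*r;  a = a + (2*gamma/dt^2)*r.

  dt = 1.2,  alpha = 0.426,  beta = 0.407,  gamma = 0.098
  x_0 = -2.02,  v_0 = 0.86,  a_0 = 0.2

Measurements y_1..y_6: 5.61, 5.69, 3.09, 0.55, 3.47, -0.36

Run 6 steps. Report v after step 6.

step 1: x_pred=-0.8440  r=6.4540  x^+=1.9054  v^+=3.2890  a^+=1.0785
step 2: x_pred=6.6287  r=-0.9387  x^+=6.2288  v^+=4.2648  a^+=0.9507
step 3: x_pred=12.0310  r=-8.9410  x^+=8.2221  v^+=2.3731  a^+=-0.2663
step 4: x_pred=10.8782  r=-10.3282  x^+=6.4784  v^+=-1.4494  a^+=-1.6721
step 5: x_pred=3.5352  r=-0.0652  x^+=3.5074  v^+=-3.4780  a^+=-1.6809
step 6: x_pred=-1.8764  r=1.5164  x^+=-1.2304  v^+=-4.9808  a^+=-1.4745

v_post = -4.9808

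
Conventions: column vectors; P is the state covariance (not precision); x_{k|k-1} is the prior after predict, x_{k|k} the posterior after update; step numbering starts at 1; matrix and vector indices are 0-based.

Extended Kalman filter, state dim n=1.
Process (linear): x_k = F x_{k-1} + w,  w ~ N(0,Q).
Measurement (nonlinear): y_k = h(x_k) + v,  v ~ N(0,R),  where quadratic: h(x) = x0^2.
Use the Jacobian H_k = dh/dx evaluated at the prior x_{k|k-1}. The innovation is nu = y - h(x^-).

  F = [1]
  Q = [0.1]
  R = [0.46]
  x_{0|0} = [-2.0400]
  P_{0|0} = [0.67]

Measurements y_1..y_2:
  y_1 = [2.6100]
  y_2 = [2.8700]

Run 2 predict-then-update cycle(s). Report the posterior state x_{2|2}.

x_post = [-1.6890]

step 1: x^-=[-2.0400]  P^-=[0.7700]  H_jac=[-4.0800]  S=[13.2777]  K=[-0.2366]  nu=[-1.5516]  x^+=[-1.6729]  P^+=[0.0267]
step 2: x^-=[-1.6729]  P^-=[0.1267]  H_jac=[-3.3458]  S=[1.8780]  K=[-0.2257]  nu=[0.0715]  x^+=[-1.6890]  P^+=[0.0310]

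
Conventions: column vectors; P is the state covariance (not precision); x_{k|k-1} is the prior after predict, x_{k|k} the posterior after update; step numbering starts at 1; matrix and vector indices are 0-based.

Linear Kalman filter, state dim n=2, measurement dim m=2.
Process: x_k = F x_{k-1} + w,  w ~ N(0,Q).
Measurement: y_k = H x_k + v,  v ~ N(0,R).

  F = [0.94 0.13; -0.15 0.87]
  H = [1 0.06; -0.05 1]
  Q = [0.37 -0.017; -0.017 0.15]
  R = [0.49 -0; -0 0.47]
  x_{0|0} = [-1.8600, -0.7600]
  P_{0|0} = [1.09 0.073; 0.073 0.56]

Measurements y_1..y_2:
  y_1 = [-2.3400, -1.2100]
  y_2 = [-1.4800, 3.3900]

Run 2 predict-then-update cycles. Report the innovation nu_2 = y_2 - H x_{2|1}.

step 1: x^-=[-1.8472, -0.3822]  P^-=[1.3604 -0.0491; -0.0491 0.5793]  S=[1.8466 -0.0822; -0.0822 1.0576]  K=[0.7327 -0.0538; 0.0168 0.5514]  nu=[-0.4699, -0.9202]  x^+=[-2.1420, -0.8975]  P^+=[0.3595 -0.0073; -0.0073 0.2588]
step 2: x^-=[-2.1301, -0.4595]  P^-=[0.6902 -0.0442; -0.0442 0.3559]  S=[1.1762 -0.0573; -0.0573 0.8320]  K=[0.5819 -0.0546; 0.0015 0.4305]  nu=[0.6777, 3.7430]  x^+=[-1.9402, 1.1528]  P^+=[0.2858 -0.0114; -0.0114 0.2018]

innov = [0.6777, 3.7430]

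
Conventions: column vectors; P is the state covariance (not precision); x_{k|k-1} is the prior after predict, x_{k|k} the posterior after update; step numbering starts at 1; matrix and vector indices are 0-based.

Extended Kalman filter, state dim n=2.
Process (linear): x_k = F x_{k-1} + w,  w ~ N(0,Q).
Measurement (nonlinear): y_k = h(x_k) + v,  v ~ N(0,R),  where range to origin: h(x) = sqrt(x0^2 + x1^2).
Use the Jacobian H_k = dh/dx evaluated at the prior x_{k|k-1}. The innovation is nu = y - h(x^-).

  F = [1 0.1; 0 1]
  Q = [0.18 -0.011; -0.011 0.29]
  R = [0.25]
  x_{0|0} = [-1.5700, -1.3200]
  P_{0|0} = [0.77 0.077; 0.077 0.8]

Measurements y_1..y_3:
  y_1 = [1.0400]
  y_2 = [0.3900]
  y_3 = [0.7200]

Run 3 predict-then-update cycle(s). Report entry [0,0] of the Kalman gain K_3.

K[0,0] = -0.5145

step 1: x^-=[-1.7020, -1.3200]  P^-=[0.9734 0.1460; 0.1460 1.0900]  H_jac=[-0.7902 -0.6128]  S=[1.4086]  K=[-0.6096; -0.5561]  nu=[-1.1139]  x^+=[-1.0230, -0.7005]  P^+=[0.4500 -0.3315; -0.3315 0.6543]
step 2: x^-=[-1.0931, -0.7005]  P^-=[0.5702 -0.2771; -0.2771 0.9443]  H_jac=[-0.8419 -0.5396]  S=[0.6774]  K=[-0.4880; -0.4078]  nu=[-0.9083]  x^+=[-0.6498, -0.3301]  P^+=[0.4089 -0.4119; -0.4119 0.8317]
step 3: x^-=[-0.6828, -0.3301]  P^-=[0.5148 -0.3397; -0.3397 1.1217]  H_jac=[-0.9003 -0.4352]  S=[0.6135]  K=[-0.5145; -0.2972]  nu=[-0.0384]  x^+=[-0.6631, -0.3187]  P^+=[0.3525 -0.4335; -0.4335 1.0675]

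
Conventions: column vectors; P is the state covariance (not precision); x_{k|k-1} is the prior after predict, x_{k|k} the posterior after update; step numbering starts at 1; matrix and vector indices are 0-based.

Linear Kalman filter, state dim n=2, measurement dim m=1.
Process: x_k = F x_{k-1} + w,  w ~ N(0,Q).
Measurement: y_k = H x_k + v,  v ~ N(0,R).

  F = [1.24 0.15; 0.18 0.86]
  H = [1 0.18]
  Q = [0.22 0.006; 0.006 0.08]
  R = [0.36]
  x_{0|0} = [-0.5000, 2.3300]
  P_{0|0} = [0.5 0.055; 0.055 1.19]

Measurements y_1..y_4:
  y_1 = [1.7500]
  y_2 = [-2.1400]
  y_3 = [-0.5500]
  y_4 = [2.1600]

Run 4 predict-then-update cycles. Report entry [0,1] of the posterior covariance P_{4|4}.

step 1: x^-=[-0.2705, 1.9138]  P^-=[1.0360 0.3312; 0.3312 0.9934]  S=[1.5475]  K=[0.7080; 0.3296]  nu=[1.6760]  x^+=[0.9162, 2.4662]  P^+=[0.2603 -0.0299; -0.0299 0.8252]
step 2: x^-=[1.5060, 2.2859]  P^-=[0.6276 0.1379; 0.1379 0.6895]  S=[1.0596]  K=[0.6158; 0.2472]  nu=[-4.0574]  x^+=[-0.9924, 1.2827]  P^+=[0.2259 -0.0234; -0.0234 0.6248]
step 3: x^-=[-1.0382, 0.9245]  P^-=[0.5727 0.1114; 0.1114 0.5421]  S=[0.9903]  K=[0.5985; 0.2110]  nu=[0.3218]  x^+=[-0.8456, 0.9924]  P^+=[0.2179 -0.0137; -0.0137 0.4980]
step 4: x^-=[-0.8997, 0.7012]  P^-=[0.5612 0.1039; 0.1039 0.4512]  S=[0.9732]  K=[0.5959; 0.1902]  nu=[2.9335]  x^+=[0.8482, 1.2592]  P^+=[0.2157 -0.0064; -0.0064 0.4160]

P_post[0,1] = -0.0064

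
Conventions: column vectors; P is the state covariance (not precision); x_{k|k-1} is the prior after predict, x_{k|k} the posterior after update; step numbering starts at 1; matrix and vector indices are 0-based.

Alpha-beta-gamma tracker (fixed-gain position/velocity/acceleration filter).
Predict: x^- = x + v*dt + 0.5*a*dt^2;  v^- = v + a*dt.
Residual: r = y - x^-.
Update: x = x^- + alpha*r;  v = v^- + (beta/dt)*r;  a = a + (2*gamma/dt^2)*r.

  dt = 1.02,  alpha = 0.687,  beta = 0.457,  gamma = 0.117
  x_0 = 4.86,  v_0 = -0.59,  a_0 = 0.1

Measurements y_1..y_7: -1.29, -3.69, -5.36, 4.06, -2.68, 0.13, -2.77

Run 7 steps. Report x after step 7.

step 1: x_pred=4.3102  r=-5.6002  x^+=0.4629  v^+=-2.9971  a^+=-1.1596
step 2: x_pred=-3.1974  r=-0.4926  x^+=-3.5358  v^+=-4.4006  a^+=-1.2704
step 3: x_pred=-8.6852  r=3.3252  x^+=-6.4008  v^+=-4.2065  a^+=-0.5225
step 4: x_pred=-10.9632  r=15.0232  x^+=-0.6423  v^+=1.9916  a^+=2.8565
step 5: x_pred=2.8751  r=-5.5551  x^+=-0.9413  v^+=2.4163  a^+=1.6071
step 6: x_pred=2.3593  r=-2.2293  x^+=0.8278  v^+=3.0566  a^+=1.1056
step 7: x_pred=4.5207  r=-7.2907  x^+=-0.4880  v^+=0.9179  a^+=-0.5341

x_post = -0.4880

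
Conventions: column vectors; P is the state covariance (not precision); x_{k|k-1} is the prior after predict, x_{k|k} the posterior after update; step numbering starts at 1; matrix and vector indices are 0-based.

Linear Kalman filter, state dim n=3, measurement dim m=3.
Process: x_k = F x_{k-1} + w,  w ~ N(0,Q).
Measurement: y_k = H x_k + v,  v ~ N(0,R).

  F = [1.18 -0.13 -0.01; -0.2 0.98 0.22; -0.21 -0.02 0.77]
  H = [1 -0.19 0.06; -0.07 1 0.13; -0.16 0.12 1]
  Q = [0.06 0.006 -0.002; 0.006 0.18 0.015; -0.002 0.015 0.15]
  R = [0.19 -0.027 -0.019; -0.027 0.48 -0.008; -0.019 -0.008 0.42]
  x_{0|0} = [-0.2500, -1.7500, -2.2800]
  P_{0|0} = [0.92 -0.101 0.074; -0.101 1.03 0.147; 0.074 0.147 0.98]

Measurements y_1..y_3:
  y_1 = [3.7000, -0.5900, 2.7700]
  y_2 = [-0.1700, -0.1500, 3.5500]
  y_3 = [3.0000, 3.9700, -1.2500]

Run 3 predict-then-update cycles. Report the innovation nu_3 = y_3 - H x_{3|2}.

step 1: x^-=[-0.0447, -2.1666, -1.6681]  P^-=[1.3881 -0.4502 -0.1825; -0.4502 1.3499 0.3153; -0.1825 0.3153 0.7427]  S=[1.7715 -0.8429 -0.5334; -0.8429 1.9976 0.6787; -0.5334 0.6787 1.3691]  K=[0.8547 0.0907 -0.0469; -0.0538 0.6736 0.0463; 0.0923 0.0461 0.6046]  nu=[3.4331, 1.7903, 4.6909]  x^+=[2.8317, -0.9278, 1.5673]  P^+=[0.1682 0.0344 -0.0139; 0.0344 0.3293 -0.0189; -0.0139 -0.0189 0.2518]
step 2: x^-=[3.4464, -1.1308, 0.6307]  P^-=[0.2895 -0.0384 -0.0554; -0.0384 0.4947 0.0399; -0.0554 0.0399 0.3122]  S=[0.5056 -0.1833 -0.1258; -0.1833 0.9982 0.1473; -0.1258 0.1473 0.7756]  K=[0.5856 0.0491 -0.0514; -0.0732 0.4854 0.0319; 0.0268 0.0276 0.4193]  nu=[-3.8691, 1.1400, 3.6064]  x^+=[1.0513, -0.1789, 2.0706]  P^+=[0.1154 0.0185 -0.0169; 0.0185 0.2379 -0.0147; -0.0169 -0.0147 0.1744]
step 3: x^-=[1.2430, 0.0699, 1.3772]  P^-=[0.2195 -0.0340 -0.0452; -0.0340 0.4095 0.0334; -0.0452 0.0334 0.2647]  S=[0.4319 -0.1570 -0.1035; -0.1570 0.9093 0.1217; -0.1035 0.1217 0.7200]  K=[0.5179 0.0352 -0.0487; -0.0863 0.4380 0.0357; 0.0199 0.0305 0.3809]  nu=[1.6876, 3.8080, -2.4367]  x^+=[2.3699, 1.5053, 0.5985]  P^+=[0.1017 0.0125 -0.0158; 0.0125 0.2146 -0.0106; -0.0158 -0.0106 0.1581]

innov = [1.6876, 3.8080, -2.4367]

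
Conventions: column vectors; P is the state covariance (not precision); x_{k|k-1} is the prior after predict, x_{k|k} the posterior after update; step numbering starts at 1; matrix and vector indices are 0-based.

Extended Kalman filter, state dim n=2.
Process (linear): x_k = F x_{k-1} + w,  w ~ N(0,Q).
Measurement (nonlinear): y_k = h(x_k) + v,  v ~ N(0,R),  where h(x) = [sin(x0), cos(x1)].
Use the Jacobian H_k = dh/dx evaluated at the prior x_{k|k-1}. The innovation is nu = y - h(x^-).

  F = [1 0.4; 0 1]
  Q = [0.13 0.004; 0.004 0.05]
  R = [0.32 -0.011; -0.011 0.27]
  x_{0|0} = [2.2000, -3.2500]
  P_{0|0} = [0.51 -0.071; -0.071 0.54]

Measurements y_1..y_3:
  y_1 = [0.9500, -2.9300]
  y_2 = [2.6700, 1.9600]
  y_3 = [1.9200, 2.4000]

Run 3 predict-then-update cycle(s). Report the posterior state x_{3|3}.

x_post = [1.9562, 0.2463]

step 1: x^-=[0.9000, -3.2500]  P^-=[0.6696 0.1490; 0.1490 0.5900]  H_jac=[0.6216 0.0000; 0.0000 -0.1082]  S=[0.5787 -0.0210; -0.0210 0.2769]  K=[0.7191 -0.0036; 0.1521 -0.2190]  nu=[0.1667, -1.9359]  x^+=[1.0269, -2.8007]  P^+=[0.3702 0.0822; 0.0822 0.5619]
step 2: x^-=[-0.0934, -2.8007]  P^-=[0.6559 0.3109; 0.3109 0.6119]  H_jac=[0.9956 0.0000; 0.0000 0.3343]  S=[0.9702 0.0925; 0.0925 0.3384]  K=[0.6610 0.1265; 0.2685 0.5312]  nu=[2.7633, 2.9025]  x^+=[2.1004, -0.5172]  P^+=[0.2111 0.0804; 0.0804 0.4202]
step 3: x^-=[1.8935, -0.5172]  P^-=[0.4726 0.2525; 0.2525 0.4702]  H_jac=[-0.3171 0.0000; 0.0000 0.4945]  S=[0.3675 -0.0506; -0.0506 0.3849]  K=[-0.3699 0.2757; -0.1372 0.5859]  nu=[0.9716, 1.5308]  x^+=[1.9562, 0.2463]  P^+=[0.3828 0.1588; 0.1588 0.3230]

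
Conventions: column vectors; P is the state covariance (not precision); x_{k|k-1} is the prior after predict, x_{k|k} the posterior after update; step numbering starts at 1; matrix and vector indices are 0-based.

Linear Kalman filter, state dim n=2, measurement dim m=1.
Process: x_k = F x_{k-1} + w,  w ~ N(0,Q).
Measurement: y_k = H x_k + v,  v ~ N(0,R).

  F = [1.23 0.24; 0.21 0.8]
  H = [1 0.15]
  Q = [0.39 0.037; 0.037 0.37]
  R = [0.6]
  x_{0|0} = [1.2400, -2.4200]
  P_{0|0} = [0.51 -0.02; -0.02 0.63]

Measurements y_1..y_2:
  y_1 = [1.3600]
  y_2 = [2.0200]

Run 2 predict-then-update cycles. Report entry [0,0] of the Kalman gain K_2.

step 1: x^-=[0.9444, -1.6756]  P^-=[1.1861 0.2690; 0.2690 0.7890]  S=[1.8845]  K=[0.6508; 0.2055]  nu=[0.6669]  x^+=[1.3784, -1.5385]  P^+=[0.3879 0.0169; 0.0169 0.7094]
step 2: x^-=[1.3262, -0.9413]  P^-=[1.0278 0.2909; 0.2909 0.8468]  S=[1.7341]  K=[0.6178; 0.2410]  nu=[0.8350]  x^+=[1.8421, -0.7401]  P^+=[0.3658 0.0327; 0.0327 0.7461]

K[0,0] = 0.6178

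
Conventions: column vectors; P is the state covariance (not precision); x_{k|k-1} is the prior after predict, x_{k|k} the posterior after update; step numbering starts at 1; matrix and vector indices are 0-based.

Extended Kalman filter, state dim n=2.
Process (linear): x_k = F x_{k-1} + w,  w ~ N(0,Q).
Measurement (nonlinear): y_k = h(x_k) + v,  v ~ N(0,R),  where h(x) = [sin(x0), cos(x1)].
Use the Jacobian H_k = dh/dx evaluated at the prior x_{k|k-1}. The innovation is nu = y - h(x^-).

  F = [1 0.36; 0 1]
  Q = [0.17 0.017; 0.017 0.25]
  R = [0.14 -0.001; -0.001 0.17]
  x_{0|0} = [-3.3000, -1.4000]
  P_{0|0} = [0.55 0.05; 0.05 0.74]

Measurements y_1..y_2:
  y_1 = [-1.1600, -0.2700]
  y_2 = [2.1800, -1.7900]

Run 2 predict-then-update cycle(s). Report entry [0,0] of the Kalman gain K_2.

K[0,0] = -0.7499

step 1: x^-=[-3.8040, -1.4000]  P^-=[0.8519 0.3334; 0.3334 0.9900]  H_jac=[-0.7885 0.0000; 0.0000 0.9854]  S=[0.6697 -0.2601; -0.2601 1.1314]  K=[-0.9776 0.0657; -0.0634 0.8477]  nu=[-1.7750, -0.4400]  x^+=[-2.0977, -1.6605]  P^+=[0.1737 0.0123; 0.0123 0.1463]
step 2: x^-=[-2.6955, -1.6605]  P^-=[0.3715 0.0820; 0.0820 0.3963]  H_jac=[-0.9021 0.0000; 0.0000 0.9960]  S=[0.4423 -0.0747; -0.0747 0.5631]  K=[-0.7499 0.0456; -0.0500 0.6943]  nu=[2.6115, -1.7004]  x^+=[-4.7314, -2.9717]  P^+=[0.1164 0.0085; 0.0085 0.1186]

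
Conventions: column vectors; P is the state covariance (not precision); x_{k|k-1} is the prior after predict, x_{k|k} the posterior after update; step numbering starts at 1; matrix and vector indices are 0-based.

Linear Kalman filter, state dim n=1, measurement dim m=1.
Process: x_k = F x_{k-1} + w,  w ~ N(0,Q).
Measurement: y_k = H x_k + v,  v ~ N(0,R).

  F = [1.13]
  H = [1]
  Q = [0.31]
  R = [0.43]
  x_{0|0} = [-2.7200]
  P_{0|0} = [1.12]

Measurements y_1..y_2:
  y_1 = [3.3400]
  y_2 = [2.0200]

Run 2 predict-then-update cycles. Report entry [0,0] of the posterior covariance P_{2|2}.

step 1: x^-=[-3.0736]  P^-=[1.7401]  S=[2.1701]  K=[0.8019]  nu=[6.4136]  x^+=[2.0692]  P^+=[0.3448]
step 2: x^-=[2.3382]  P^-=[0.7503]  S=[1.1803]  K=[0.6357]  nu=[-0.3182]  x^+=[2.1359]  P^+=[0.2733]

P_post[0,0] = 0.2733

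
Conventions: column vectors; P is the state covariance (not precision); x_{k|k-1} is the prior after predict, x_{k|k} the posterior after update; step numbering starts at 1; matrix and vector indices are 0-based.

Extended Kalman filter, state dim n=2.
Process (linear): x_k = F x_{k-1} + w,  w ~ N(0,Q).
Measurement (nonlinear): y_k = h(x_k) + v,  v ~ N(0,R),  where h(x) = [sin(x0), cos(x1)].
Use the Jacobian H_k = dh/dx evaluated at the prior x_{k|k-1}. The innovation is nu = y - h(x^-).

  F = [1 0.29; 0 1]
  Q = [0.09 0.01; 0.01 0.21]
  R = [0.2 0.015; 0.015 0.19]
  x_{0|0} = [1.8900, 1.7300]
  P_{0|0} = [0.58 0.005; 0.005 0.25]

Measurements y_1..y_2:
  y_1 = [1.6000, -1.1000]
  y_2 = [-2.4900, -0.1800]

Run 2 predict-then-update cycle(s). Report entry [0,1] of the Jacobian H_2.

step 1: x^-=[2.3917, 1.7300]  P^-=[0.6939 0.0875; 0.0875 0.4600]  H_jac=[-0.7318 0.0000; 0.0000 -0.9874]  S=[0.5716 0.0782; 0.0782 0.6384]  K=[-0.8847 -0.0269; -0.0149 -0.7096]  nu=[0.9184, -0.9415]  x^+=[1.6045, 2.3843]  P^+=[0.2424 0.0186; 0.0186 0.1368]
step 2: x^-=[2.2960, 2.3843]  P^-=[0.3547 0.0683; 0.0683 0.3468]  H_jac=[-0.6633 0.0000; 0.0000 -0.6869]  S=[0.3560 0.0461; 0.0461 0.3536]  K=[-0.6546 -0.0473; -0.0407 -0.6683]  nu=[-3.2384, 0.5467]  x^+=[4.3900, 2.1506]  P^+=[0.1985 0.0274; 0.0274 0.1857]

H_jac[0,1] = 0.0000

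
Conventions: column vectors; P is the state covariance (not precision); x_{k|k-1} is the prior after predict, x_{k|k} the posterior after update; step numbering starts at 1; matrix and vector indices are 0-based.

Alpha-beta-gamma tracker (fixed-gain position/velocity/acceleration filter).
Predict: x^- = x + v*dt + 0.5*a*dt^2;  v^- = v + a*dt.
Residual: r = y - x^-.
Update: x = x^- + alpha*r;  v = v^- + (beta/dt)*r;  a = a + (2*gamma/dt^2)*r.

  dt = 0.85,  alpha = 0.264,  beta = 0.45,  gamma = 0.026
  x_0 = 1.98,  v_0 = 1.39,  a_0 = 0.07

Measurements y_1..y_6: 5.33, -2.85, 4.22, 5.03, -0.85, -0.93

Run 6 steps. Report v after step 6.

step 1: x_pred=3.1868  r=2.1432  x^+=3.7526  v^+=2.5841  a^+=0.2243
step 2: x_pred=6.0301  r=-8.8801  x^+=3.6858  v^+=-1.9265  a^+=-0.4149
step 3: x_pred=1.8984  r=2.3216  x^+=2.5113  v^+=-1.0500  a^+=-0.2478
step 4: x_pred=1.5292  r=3.5008  x^+=2.4534  v^+=0.5927  a^+=0.0042
step 5: x_pred=2.9587  r=-3.8087  x^+=1.9532  v^+=-1.4202  a^+=-0.2699
step 6: x_pred=0.6486  r=-1.5786  x^+=0.2318  v^+=-2.4853  a^+=-0.3836

v_post = -2.4853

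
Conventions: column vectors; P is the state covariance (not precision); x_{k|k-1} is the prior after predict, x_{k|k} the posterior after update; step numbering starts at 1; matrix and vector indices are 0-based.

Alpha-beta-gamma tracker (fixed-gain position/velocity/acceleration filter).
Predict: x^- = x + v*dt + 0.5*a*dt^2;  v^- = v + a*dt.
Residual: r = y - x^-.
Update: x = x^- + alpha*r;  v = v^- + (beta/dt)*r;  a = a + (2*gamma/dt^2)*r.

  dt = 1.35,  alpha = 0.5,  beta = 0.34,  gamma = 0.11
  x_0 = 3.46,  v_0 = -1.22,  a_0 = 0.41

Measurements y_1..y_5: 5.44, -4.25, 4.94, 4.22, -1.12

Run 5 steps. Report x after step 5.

x_post = 2.2874

step 1: x_pred=2.1866  r=3.2534  x^+=3.8133  v^+=0.1529  a^+=0.8027
step 2: x_pred=4.7512  r=-9.0012  x^+=0.2506  v^+=-1.0304  a^+=-0.2838
step 3: x_pred=-1.3991  r=6.3391  x^+=1.7704  v^+=0.1829  a^+=0.4814
step 4: x_pred=2.4561  r=1.7639  x^+=3.3380  v^+=1.2770  a^+=0.6943
step 5: x_pred=5.6947  r=-6.8147  x^+=2.2874  v^+=0.4981  a^+=-0.1283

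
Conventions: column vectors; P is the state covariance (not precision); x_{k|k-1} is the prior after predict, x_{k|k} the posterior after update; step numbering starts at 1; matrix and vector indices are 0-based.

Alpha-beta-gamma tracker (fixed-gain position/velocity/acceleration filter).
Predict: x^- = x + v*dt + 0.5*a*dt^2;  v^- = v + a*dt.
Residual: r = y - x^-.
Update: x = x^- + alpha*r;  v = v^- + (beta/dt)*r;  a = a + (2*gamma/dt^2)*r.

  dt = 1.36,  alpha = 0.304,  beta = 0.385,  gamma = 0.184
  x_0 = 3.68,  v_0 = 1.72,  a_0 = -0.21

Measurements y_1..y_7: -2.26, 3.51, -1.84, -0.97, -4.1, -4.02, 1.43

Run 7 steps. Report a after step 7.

step 1: x_pred=5.8250  r=-8.0850  x^+=3.3672  v^+=-0.8544  a^+=-1.8186
step 2: x_pred=0.5234  r=2.9866  x^+=1.4313  v^+=-2.4822  a^+=-1.2244
step 3: x_pred=-3.0768  r=1.2368  x^+=-2.7008  v^+=-3.7972  a^+=-0.9783
step 4: x_pred=-8.7698  r=7.7998  x^+=-6.3986  v^+=-2.9197  a^+=0.5735
step 5: x_pred=-9.8390  r=5.7390  x^+=-8.0944  v^+=-0.5150  a^+=1.7154
step 6: x_pred=-7.2084  r=3.1884  x^+=-6.2391  v^+=2.7205  a^+=2.3498
step 7: x_pred=-0.3662  r=1.7962  x^+=0.1799  v^+=6.4247  a^+=2.7071

a_post = 2.7071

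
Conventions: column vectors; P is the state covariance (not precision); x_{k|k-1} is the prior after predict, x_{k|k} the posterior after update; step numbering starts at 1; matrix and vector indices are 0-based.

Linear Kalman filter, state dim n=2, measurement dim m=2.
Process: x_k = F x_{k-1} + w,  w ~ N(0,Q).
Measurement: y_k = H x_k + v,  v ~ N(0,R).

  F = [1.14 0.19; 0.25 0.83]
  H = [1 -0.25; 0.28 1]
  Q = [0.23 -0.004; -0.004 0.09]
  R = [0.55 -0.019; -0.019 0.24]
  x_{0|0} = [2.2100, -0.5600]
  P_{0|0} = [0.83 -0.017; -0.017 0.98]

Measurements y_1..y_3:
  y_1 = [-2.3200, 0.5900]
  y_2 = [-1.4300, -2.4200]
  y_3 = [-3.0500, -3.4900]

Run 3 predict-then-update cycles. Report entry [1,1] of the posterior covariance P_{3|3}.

step 1: x^-=[2.4130, 0.0877]  P^-=[1.3367 0.3702; 0.3702 0.8099]  S=[1.7522 0.4971; 0.4971 1.3621]  K=[0.6191 0.3207; -0.1055 0.7092]  nu=[-4.7111, -0.1733]  x^+=[-0.5591, 0.4617]  P^+=[0.3278 -0.0266; -0.0266 0.1797]
step 2: x^-=[-0.5496, 0.2434]  P^-=[0.6509 0.0913; 0.0913 0.2232]  S=[1.1692 0.1924; 0.1924 0.5654]  K=[0.4847 0.3190; -0.0445 0.4552]  nu=[-0.8195, -2.5095]  x^+=[-1.7473, -0.8624]  P^+=[0.2592 -0.0052; -0.0052 0.1116]
step 3: x^-=[-2.1558, -1.1526]  P^-=[0.5686 0.0823; 0.0823 0.1809]  S=[1.0888 0.1715; 0.1715 0.5115]  K=[0.4529 0.3202; -0.0304 0.4088]  nu=[-1.1824, -1.7338]  x^+=[-3.2465, -1.8255]  P^+=[0.2431 0.0002; 0.0002 0.0986]

P_post[1,1] = 0.0986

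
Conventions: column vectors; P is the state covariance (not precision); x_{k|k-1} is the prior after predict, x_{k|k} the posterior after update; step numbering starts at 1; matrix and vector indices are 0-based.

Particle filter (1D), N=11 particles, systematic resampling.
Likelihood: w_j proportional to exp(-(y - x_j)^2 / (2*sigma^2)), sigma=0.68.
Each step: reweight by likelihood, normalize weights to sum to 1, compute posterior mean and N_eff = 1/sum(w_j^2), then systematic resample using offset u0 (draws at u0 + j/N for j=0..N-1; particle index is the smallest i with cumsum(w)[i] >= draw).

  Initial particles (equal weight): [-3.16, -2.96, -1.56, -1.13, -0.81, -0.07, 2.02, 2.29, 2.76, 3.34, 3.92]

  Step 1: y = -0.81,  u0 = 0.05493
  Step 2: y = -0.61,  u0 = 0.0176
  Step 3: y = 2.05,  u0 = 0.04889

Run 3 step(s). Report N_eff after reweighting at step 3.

step 1: w=[0.0008, 0.0022, 0.1813, 0.2982, 0.3331, 0.1843, 0.0001, 0.0000, 0.0000, 0.0000, 0.0000]  mean=-0.9117  Neff=3.7497  idx=[2, 2, 3, 3, 3, 4, 4, 4, 4, 5, 5]
step 2: w=[0.0455, 0.0455, 0.0901, 0.0901, 0.0901, 0.1156, 0.1156, 0.1156, 0.1156, 0.0881, 0.0881]  mean=-0.8344  Neff=10.2571  idx=[0, 2, 3, 4, 5, 5, 6, 7, 8, 9, 10]
step 3: w=[0.0000, 0.0011, 0.0011, 0.0011, 0.0089, 0.0089, 0.0089, 0.0089, 0.0089, 0.4762, 0.4762]  mean=-0.1063  Neff=2.2030  idx=[9, 9, 9, 9, 9, 9, 10, 10, 10, 10, 10]

N_eff = 2.2030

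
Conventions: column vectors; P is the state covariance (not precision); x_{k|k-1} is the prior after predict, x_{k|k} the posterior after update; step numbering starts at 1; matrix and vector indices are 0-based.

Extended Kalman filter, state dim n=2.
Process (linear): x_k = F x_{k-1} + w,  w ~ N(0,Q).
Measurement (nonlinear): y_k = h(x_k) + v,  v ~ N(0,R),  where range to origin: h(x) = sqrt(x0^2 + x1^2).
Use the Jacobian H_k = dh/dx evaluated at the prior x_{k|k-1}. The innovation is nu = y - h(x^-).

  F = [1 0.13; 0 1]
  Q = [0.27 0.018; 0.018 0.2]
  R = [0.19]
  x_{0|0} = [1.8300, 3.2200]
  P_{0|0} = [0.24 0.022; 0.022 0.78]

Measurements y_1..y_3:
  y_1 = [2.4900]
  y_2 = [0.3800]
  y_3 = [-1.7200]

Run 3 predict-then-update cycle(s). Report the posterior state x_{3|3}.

x_post = [-0.4459, -0.6235]

step 1: x^-=[2.2486, 3.2200]  P^-=[0.5289 0.1414; 0.1414 0.9800]  H_jac=[0.5725 0.8199]  S=[1.1549]  K=[0.3626; 0.7658]  nu=[-1.4374]  x^+=[1.7274, 2.1192]  P^+=[0.3771 -0.1793; -0.1793 0.3027]
step 2: x^-=[2.0029, 2.1192]  P^-=[0.6056 -0.1219; -0.1219 0.5027]  H_jac=[0.6869 0.7268]  S=[0.6195]  K=[0.5284; 0.4545]  nu=[-2.5359]  x^+=[0.6629, 0.9665]  P^+=[0.4326 -0.2707; -0.2707 0.3747]
step 3: x^-=[0.7886, 0.9665]  P^-=[0.6385 -0.2040; -0.2040 0.5747]  H_jac=[0.6322 0.7748]  S=[0.5904]  K=[0.4160; 0.5358]  nu=[-2.9674]  x^+=[-0.4459, -0.6235]  P^+=[0.5364 -0.3356; -0.3356 0.4052]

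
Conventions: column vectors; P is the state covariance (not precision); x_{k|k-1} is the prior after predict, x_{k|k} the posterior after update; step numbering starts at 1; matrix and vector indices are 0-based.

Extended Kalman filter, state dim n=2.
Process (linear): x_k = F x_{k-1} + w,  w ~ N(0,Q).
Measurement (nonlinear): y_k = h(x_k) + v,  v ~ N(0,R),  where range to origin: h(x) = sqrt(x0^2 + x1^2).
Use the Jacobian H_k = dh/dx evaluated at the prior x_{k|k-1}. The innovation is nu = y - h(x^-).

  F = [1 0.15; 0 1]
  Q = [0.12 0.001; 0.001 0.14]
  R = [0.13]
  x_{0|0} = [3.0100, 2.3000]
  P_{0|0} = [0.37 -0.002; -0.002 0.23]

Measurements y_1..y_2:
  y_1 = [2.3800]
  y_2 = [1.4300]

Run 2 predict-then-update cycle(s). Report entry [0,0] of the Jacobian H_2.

H_jac[0,0] = 0.8275

step 1: x^-=[3.3550, 2.3000]  P^-=[0.4946 0.0335; 0.0335 0.3700]  H_jac=[0.8248 0.5654]  S=[0.6160]  K=[0.6930; 0.3845]  nu=[-1.6877]  x^+=[2.1855, 1.6511]  P^+=[0.1988 -0.1306; -0.1306 0.2789]
step 2: x^-=[2.4332, 1.6511]  P^-=[0.2859 -0.0878; -0.0878 0.4189]  H_jac=[0.8275 0.5615]  S=[0.3762]  K=[0.4977; 0.4322]  nu=[-1.5105]  x^+=[1.6814, 0.9983]  P^+=[0.1927 -0.1687; -0.1687 0.3487]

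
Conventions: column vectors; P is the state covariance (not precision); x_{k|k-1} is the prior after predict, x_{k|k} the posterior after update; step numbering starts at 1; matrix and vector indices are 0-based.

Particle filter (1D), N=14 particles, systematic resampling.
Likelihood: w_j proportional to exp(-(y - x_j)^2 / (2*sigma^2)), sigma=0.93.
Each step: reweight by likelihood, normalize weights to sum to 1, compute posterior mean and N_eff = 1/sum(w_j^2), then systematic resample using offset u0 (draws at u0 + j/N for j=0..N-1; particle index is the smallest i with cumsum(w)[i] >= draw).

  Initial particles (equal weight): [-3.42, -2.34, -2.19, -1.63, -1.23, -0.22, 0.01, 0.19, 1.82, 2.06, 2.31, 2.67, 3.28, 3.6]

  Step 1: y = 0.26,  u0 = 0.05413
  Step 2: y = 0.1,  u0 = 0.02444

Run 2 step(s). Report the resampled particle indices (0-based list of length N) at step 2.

resampled_idx = [0, 1, 2, 3, 4, 5, 6, 6, 7, 8, 9, 10, 10, 11]

step 1: w=[0.0001, 0.0053, 0.0081, 0.0332, 0.0725, 0.2291, 0.2524, 0.2610, 0.0641, 0.0402, 0.0231, 0.0091, 0.0013, 0.0004]  mean=0.1109  Neff=5.0728  idx=[4, 5, 5, 5, 5, 6, 6, 6, 7, 7, 7, 7, 8, 10]
step 2: w=[0.0317, 0.0831, 0.0831, 0.0831, 0.0831, 0.0878, 0.0878, 0.0878, 0.0878, 0.0878, 0.0878, 0.0878, 0.0159, 0.0052]  mean=-0.0017  Neff=12.0647  idx=[0, 1, 2, 3, 4, 5, 6, 6, 7, 8, 9, 10, 10, 11]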